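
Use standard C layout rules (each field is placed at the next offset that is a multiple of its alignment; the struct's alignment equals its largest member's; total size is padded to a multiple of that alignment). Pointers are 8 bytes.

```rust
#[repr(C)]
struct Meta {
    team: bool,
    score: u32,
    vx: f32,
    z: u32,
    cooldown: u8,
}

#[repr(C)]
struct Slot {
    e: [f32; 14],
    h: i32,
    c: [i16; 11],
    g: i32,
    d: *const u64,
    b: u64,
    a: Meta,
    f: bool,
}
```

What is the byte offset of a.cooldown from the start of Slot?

120

Meta: 0..1  team  (1B, 1-aligned); 1..4  -- padding (3B); 4..8  score  (4B, 4-aligned); 8..12  vx  (4B, 4-aligned); 12..16  z  (4B, 4-aligned); 16..17  cooldown  (1B, 1-aligned); 17..20  -- tail padding (3B); sizeof = 20, alignof = 4
0..56  e  (56B, 4-aligned)
56..60  h  (4B, 4-aligned)
60..82  c  (22B, 2-aligned)
82..84  -- padding (2B)
84..88  g  (4B, 4-aligned)
88..96  d  (8B, 8-aligned)
96..104  b  (8B, 8-aligned)
104..124  a  (20B, 4-aligned)
within Meta: cooldown at 16
104 + 16 = 120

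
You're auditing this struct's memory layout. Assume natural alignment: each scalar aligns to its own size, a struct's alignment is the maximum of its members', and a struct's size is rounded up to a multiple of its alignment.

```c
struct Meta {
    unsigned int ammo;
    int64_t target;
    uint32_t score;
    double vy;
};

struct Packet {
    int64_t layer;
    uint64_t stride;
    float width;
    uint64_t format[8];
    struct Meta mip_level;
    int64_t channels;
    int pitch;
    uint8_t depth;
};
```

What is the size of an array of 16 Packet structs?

Meta: ammo at 0 (size 4, align 4) → ends 4; pad 4 to align 8 for target; target at 8 (size 8, align 8) → ends 16; score at 16 (size 4, align 4) → ends 20; pad 4 to align 8 for vy; vy at 24 (size 8, align 8) → ends 32; total 32 bytes, alignment 8
layer at 0 (size 8, align 8) → ends 8
stride at 8 (size 8, align 8) → ends 16
width at 16 (size 4, align 4) → ends 20
pad 4 to align 8 for format
format at 24 (size 64, align 8) → ends 88
mip_level at 88 (size 32, align 8) → ends 120
channels at 120 (size 8, align 8) → ends 128
pitch at 128 (size 4, align 4) → ends 132
depth at 132 (size 1, align 1) → ends 133
tail pad 3 to reach multiple of 8
total 136 bytes, alignment 8
array of 16: 16 × 136 = 2176

2176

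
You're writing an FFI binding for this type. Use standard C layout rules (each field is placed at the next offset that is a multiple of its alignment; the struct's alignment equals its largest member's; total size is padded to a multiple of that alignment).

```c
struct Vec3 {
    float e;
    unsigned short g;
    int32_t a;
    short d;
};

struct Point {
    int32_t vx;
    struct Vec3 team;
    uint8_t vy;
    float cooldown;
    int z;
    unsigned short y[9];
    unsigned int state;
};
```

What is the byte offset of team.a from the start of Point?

Vec3: @0: e [4B, align 4] → 4; @4: g [2B, align 2] → 6; +2 pad (align 4); @8: a [4B, align 4] → 12; @12: d [2B, align 2] → 14; +2 tail pad (align 4); size 16, align 4
@0: vx [4B, align 4] → 4
@4: team [16B, align 4] → 20
within Vec3: a at 8
4 + 8 = 12

12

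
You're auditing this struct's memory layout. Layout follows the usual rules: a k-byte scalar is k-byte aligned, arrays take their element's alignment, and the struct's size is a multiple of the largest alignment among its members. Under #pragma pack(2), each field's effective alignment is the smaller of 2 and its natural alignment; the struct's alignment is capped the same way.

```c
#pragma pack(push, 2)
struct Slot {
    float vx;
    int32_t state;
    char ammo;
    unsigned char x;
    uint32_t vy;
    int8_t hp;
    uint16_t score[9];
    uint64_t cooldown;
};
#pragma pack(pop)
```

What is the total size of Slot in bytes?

42 bytes

vx at 0 (size 4, align 2) → ends 4
state at 4 (size 4, align 2) → ends 8
ammo at 8 (size 1, align 1) → ends 9
x at 9 (size 1, align 1) → ends 10
vy at 10 (size 4, align 2) → ends 14
hp at 14 (size 1, align 1) → ends 15
pad 1 to align 2 for score
score at 16 (size 18, align 2) → ends 34
cooldown at 34 (size 8, align 2) → ends 42
total 42 bytes, alignment 2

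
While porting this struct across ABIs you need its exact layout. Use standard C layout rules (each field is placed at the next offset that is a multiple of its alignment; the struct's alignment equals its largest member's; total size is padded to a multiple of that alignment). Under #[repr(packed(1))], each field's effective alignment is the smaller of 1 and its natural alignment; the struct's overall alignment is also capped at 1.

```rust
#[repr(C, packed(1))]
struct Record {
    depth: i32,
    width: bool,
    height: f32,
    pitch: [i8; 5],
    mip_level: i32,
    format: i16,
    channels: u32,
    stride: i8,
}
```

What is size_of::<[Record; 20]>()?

500

depth at 0 (size 4, align 1) → ends 4
width at 4 (size 1, align 1) → ends 5
height at 5 (size 4, align 1) → ends 9
pitch at 9 (size 5, align 1) → ends 14
mip_level at 14 (size 4, align 1) → ends 18
format at 18 (size 2, align 1) → ends 20
channels at 20 (size 4, align 1) → ends 24
stride at 24 (size 1, align 1) → ends 25
total 25 bytes, alignment 1
array of 20: 20 × 25 = 500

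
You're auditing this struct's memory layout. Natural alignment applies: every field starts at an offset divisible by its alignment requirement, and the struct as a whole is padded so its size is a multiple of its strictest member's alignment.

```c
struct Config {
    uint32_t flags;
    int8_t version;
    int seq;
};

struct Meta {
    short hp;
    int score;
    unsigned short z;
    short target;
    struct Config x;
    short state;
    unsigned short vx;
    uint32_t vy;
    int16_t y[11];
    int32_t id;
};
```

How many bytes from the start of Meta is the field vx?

Config: 0..4  flags  (4B, 4-aligned); 4..5  version  (1B, 1-aligned); 5..8  -- padding (3B); 8..12  seq  (4B, 4-aligned); sizeof = 12, alignof = 4
0..2  hp  (2B, 2-aligned)
2..4  -- padding (2B)
4..8  score  (4B, 4-aligned)
8..10  z  (2B, 2-aligned)
10..12  target  (2B, 2-aligned)
12..24  x  (12B, 4-aligned)
24..26  state  (2B, 2-aligned)
26..28  vx  (2B, 2-aligned)

26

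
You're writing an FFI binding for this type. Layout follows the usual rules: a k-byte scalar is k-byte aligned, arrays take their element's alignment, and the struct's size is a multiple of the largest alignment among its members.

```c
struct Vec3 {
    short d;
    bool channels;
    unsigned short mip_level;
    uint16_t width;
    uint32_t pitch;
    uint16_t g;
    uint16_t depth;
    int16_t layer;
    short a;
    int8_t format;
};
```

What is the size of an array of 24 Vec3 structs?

576

0..2  d  (2B, 2-aligned)
2..3  channels  (1B, 1-aligned)
3..4  -- padding (1B)
4..6  mip_level  (2B, 2-aligned)
6..8  width  (2B, 2-aligned)
8..12  pitch  (4B, 4-aligned)
12..14  g  (2B, 2-aligned)
14..16  depth  (2B, 2-aligned)
16..18  layer  (2B, 2-aligned)
18..20  a  (2B, 2-aligned)
20..21  format  (1B, 1-aligned)
21..24  -- tail padding (3B)
sizeof = 24, alignof = 4
array of 24: 24 × 24 = 576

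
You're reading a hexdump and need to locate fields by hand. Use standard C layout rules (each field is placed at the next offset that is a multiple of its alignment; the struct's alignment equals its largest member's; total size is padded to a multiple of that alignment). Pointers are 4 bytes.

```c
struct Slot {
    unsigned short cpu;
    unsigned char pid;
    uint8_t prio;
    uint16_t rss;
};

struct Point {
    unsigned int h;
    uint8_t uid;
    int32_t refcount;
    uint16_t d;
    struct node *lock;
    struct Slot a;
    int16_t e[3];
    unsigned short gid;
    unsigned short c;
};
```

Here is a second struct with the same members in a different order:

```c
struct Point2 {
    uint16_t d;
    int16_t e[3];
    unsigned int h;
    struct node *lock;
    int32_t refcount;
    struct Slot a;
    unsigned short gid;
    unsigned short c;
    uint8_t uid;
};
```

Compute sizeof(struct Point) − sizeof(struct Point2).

4

Slot: cpu at 0 (size 2, align 2) → ends 2; pid at 2 (size 1, align 1) → ends 3; prio at 3 (size 1, align 1) → ends 4; rss at 4 (size 2, align 2) → ends 6; total 6 bytes, alignment 2
h at 0 (size 4, align 4) → ends 4
uid at 4 (size 1, align 1) → ends 5
pad 3 to align 4 for refcount
refcount at 8 (size 4, align 4) → ends 12
d at 12 (size 2, align 2) → ends 14
pad 2 to align 4 for lock
lock at 16 (size 4, align 4) → ends 20
a at 20 (size 6, align 2) → ends 26
e at 26 (size 6, align 2) → ends 32
gid at 32 (size 2, align 2) → ends 34
c at 34 (size 2, align 2) → ends 36
total 36 bytes, alignment 4
— Point2 —
d at 0 (size 2, align 2) → ends 2
e at 2 (size 6, align 2) → ends 8
h at 8 (size 4, align 4) → ends 12
lock at 12 (size 4, align 4) → ends 16
refcount at 16 (size 4, align 4) → ends 20
a at 20 (size 6, align 2) → ends 26
gid at 26 (size 2, align 2) → ends 28
c at 28 (size 2, align 2) → ends 30
uid at 30 (size 1, align 1) → ends 31
tail pad 1 to reach multiple of 4
total 32 bytes, alignment 4
36 − 32 = 4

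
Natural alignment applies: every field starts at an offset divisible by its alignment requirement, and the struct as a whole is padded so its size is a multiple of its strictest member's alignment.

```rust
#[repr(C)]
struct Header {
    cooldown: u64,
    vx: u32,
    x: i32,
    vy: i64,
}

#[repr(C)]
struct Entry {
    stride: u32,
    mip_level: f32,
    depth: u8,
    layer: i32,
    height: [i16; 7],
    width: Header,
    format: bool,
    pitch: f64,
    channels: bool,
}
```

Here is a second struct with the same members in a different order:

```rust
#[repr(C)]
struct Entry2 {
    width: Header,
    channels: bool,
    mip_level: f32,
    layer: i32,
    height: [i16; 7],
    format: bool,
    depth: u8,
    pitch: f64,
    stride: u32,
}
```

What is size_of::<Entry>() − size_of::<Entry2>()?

Header: 0..8  cooldown  (8B, 8-aligned); 8..12  vx  (4B, 4-aligned); 12..16  x  (4B, 4-aligned); 16..24  vy  (8B, 8-aligned); sizeof = 24, alignof = 8
0..4  stride  (4B, 4-aligned)
4..8  mip_level  (4B, 4-aligned)
8..9  depth  (1B, 1-aligned)
9..12  -- padding (3B)
12..16  layer  (4B, 4-aligned)
16..30  height  (14B, 2-aligned)
30..32  -- padding (2B)
32..56  width  (24B, 8-aligned)
56..57  format  (1B, 1-aligned)
57..64  -- padding (7B)
64..72  pitch  (8B, 8-aligned)
72..73  channels  (1B, 1-aligned)
73..80  -- tail padding (7B)
sizeof = 80, alignof = 8
— Entry2 —
0..24  width  (24B, 8-aligned)
24..25  channels  (1B, 1-aligned)
25..28  -- padding (3B)
28..32  mip_level  (4B, 4-aligned)
32..36  layer  (4B, 4-aligned)
36..50  height  (14B, 2-aligned)
50..51  format  (1B, 1-aligned)
51..52  depth  (1B, 1-aligned)
52..56  -- padding (4B)
56..64  pitch  (8B, 8-aligned)
64..68  stride  (4B, 4-aligned)
68..72  -- tail padding (4B)
sizeof = 72, alignof = 8
80 − 72 = 8

8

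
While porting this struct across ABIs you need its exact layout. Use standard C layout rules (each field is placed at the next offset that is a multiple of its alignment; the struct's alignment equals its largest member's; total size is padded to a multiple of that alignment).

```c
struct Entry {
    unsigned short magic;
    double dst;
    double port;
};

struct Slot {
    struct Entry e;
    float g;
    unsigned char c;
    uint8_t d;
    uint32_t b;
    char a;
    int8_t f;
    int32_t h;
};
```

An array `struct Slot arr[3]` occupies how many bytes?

Entry: @0: magic [2B, align 2] → 2; +6 pad (align 8); @8: dst [8B, align 8] → 16; @16: port [8B, align 8] → 24; size 24, align 8
@0: e [24B, align 8] → 24
@24: g [4B, align 4] → 28
@28: c [1B, align 1] → 29
@29: d [1B, align 1] → 30
+2 pad (align 4)
@32: b [4B, align 4] → 36
@36: a [1B, align 1] → 37
@37: f [1B, align 1] → 38
+2 pad (align 4)
@40: h [4B, align 4] → 44
+4 tail pad (align 8)
size 48, align 8
array of 3: 3 × 48 = 144

144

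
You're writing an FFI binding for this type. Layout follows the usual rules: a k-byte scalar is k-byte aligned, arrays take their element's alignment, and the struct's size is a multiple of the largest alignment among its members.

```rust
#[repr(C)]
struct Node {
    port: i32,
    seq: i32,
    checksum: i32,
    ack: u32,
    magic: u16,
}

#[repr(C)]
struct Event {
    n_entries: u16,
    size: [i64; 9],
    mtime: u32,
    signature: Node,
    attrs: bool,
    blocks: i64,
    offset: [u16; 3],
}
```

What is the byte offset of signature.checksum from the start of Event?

Node: port at 0 (size 4, align 4) → ends 4; seq at 4 (size 4, align 4) → ends 8; checksum at 8 (size 4, align 4) → ends 12; ack at 12 (size 4, align 4) → ends 16; magic at 16 (size 2, align 2) → ends 18; tail pad 2 to reach multiple of 4; total 20 bytes, alignment 4
n_entries at 0 (size 2, align 2) → ends 2
pad 6 to align 8 for size
size at 8 (size 72, align 8) → ends 80
mtime at 80 (size 4, align 4) → ends 84
signature at 84 (size 20, align 4) → ends 104
within Node: checksum at 8
84 + 8 = 92

92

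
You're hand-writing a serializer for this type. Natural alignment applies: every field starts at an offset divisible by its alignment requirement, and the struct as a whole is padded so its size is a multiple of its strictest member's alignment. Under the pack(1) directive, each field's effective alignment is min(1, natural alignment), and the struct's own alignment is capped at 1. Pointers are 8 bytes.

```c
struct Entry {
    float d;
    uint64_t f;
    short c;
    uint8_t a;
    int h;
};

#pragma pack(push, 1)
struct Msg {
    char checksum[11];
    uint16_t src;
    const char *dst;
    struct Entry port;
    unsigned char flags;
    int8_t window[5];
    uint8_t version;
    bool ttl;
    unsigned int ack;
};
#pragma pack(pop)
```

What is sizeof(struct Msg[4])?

228

Entry: @0: d [4B, align 4] → 4; +4 pad (align 8); @8: f [8B, align 8] → 16; @16: c [2B, align 2] → 18; @18: a [1B, align 1] → 19; +1 pad (align 4); @20: h [4B, align 4] → 24; size 24, align 8
@0: checksum [11B, align 1] → 11
@11: src [2B, align 1] → 13
@13: dst [8B, align 1] → 21
@21: port [24B, align 1] → 45
@45: flags [1B, align 1] → 46
@46: window [5B, align 1] → 51
@51: version [1B, align 1] → 52
@52: ttl [1B, align 1] → 53
@53: ack [4B, align 1] → 57
size 57, align 1
array of 4: 4 × 57 = 228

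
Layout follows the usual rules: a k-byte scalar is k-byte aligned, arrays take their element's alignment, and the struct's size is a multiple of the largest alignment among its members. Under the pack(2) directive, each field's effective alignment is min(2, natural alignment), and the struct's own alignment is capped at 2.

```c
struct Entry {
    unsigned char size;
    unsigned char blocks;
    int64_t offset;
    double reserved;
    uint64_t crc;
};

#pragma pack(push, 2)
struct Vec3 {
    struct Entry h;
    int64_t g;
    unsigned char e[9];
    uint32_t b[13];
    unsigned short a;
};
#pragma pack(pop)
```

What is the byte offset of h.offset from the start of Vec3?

8

Entry: @0: size [1B, align 1] → 1; @1: blocks [1B, align 1] → 2; +6 pad (align 8); @8: offset [8B, align 8] → 16; @16: reserved [8B, align 8] → 24; @24: crc [8B, align 8] → 32; size 32, align 8
@0: h [32B, align 2] → 32
within Entry: offset at 8
0 + 8 = 8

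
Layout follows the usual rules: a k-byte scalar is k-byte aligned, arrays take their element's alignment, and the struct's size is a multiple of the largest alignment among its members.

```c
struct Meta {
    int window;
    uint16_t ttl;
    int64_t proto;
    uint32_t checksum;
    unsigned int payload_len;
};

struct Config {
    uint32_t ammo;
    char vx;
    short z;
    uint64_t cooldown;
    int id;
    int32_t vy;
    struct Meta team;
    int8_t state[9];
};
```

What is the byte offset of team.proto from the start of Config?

Meta: 0..4  window  (4B, 4-aligned); 4..6  ttl  (2B, 2-aligned); 6..8  -- padding (2B); 8..16  proto  (8B, 8-aligned); 16..20  checksum  (4B, 4-aligned); 20..24  payload_len  (4B, 4-aligned); sizeof = 24, alignof = 8
0..4  ammo  (4B, 4-aligned)
4..5  vx  (1B, 1-aligned)
5..6  -- padding (1B)
6..8  z  (2B, 2-aligned)
8..16  cooldown  (8B, 8-aligned)
16..20  id  (4B, 4-aligned)
20..24  vy  (4B, 4-aligned)
24..48  team  (24B, 8-aligned)
within Meta: proto at 8
24 + 8 = 32

32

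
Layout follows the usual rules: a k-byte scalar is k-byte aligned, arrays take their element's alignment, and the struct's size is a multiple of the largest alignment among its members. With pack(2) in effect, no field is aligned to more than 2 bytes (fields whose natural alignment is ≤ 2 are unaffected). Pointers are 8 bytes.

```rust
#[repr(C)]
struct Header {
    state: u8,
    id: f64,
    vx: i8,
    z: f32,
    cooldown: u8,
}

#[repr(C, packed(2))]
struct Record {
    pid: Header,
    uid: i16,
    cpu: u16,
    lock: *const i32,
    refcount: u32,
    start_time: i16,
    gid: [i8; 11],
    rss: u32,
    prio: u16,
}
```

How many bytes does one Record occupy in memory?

Header: state at 0 (size 1, align 1) → ends 1; pad 7 to align 8 for id; id at 8 (size 8, align 8) → ends 16; vx at 16 (size 1, align 1) → ends 17; pad 3 to align 4 for z; z at 20 (size 4, align 4) → ends 24; cooldown at 24 (size 1, align 1) → ends 25; tail pad 7 to reach multiple of 8; total 32 bytes, alignment 8
pid at 0 (size 32, align 2) → ends 32
uid at 32 (size 2, align 2) → ends 34
cpu at 34 (size 2, align 2) → ends 36
lock at 36 (size 8, align 2) → ends 44
refcount at 44 (size 4, align 2) → ends 48
start_time at 48 (size 2, align 2) → ends 50
gid at 50 (size 11, align 1) → ends 61
pad 1 to align 2 for rss
rss at 62 (size 4, align 2) → ends 66
prio at 66 (size 2, align 2) → ends 68
total 68 bytes, alignment 2

68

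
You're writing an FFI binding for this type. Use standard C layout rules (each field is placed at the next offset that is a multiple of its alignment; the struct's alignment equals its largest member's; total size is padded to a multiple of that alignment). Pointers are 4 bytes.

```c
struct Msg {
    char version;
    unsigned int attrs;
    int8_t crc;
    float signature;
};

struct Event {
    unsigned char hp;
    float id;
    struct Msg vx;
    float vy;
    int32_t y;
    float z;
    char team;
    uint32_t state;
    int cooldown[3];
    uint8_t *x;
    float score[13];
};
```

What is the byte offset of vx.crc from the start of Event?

16

Msg: 0..1  version  (1B, 1-aligned); 1..4  -- padding (3B); 4..8  attrs  (4B, 4-aligned); 8..9  crc  (1B, 1-aligned); 9..12  -- padding (3B); 12..16  signature  (4B, 4-aligned); sizeof = 16, alignof = 4
0..1  hp  (1B, 1-aligned)
1..4  -- padding (3B)
4..8  id  (4B, 4-aligned)
8..24  vx  (16B, 4-aligned)
within Msg: crc at 8
8 + 8 = 16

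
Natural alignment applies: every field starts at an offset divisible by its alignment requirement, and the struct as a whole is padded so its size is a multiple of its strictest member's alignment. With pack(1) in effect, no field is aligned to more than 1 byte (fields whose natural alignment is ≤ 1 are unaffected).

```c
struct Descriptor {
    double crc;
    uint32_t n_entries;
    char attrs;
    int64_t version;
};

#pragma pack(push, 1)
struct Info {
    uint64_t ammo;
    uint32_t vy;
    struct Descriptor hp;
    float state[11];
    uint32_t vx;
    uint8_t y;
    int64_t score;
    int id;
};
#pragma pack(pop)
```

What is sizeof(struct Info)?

Descriptor: 0..8  crc  (8B, 8-aligned); 8..12  n_entries  (4B, 4-aligned); 12..13  attrs  (1B, 1-aligned); 13..16  -- padding (3B); 16..24  version  (8B, 8-aligned); sizeof = 24, alignof = 8
0..8  ammo  (8B, 1-aligned)
8..12  vy  (4B, 1-aligned)
12..36  hp  (24B, 1-aligned)
36..80  state  (44B, 1-aligned)
80..84  vx  (4B, 1-aligned)
84..85  y  (1B, 1-aligned)
85..93  score  (8B, 1-aligned)
93..97  id  (4B, 1-aligned)
sizeof = 97, alignof = 1

97 bytes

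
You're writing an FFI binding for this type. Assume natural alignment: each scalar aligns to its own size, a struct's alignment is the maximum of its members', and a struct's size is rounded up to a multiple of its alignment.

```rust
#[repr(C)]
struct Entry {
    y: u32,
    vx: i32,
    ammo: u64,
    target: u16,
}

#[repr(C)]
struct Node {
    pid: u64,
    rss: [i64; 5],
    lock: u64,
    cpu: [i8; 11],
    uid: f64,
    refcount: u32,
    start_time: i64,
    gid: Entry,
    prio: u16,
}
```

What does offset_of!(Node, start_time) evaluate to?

Entry: @0: y [4B, align 4] → 4; @4: vx [4B, align 4] → 8; @8: ammo [8B, align 8] → 16; @16: target [2B, align 2] → 18; +6 tail pad (align 8); size 24, align 8
@0: pid [8B, align 8] → 8
@8: rss [40B, align 8] → 48
@48: lock [8B, align 8] → 56
@56: cpu [11B, align 1] → 67
+5 pad (align 8)
@72: uid [8B, align 8] → 80
@80: refcount [4B, align 4] → 84
+4 pad (align 8)
@88: start_time [8B, align 8] → 96

88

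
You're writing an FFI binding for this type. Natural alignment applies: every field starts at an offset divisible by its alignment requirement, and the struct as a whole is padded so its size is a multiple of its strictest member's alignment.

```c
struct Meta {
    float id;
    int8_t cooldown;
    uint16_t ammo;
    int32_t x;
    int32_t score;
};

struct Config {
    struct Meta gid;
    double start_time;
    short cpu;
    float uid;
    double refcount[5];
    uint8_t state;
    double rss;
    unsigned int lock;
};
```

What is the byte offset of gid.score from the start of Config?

12

Meta: 0..4  id  (4B, 4-aligned); 4..5  cooldown  (1B, 1-aligned); 5..6  -- padding (1B); 6..8  ammo  (2B, 2-aligned); 8..12  x  (4B, 4-aligned); 12..16  score  (4B, 4-aligned); sizeof = 16, alignof = 4
0..16  gid  (16B, 4-aligned)
within Meta: score at 12
0 + 12 = 12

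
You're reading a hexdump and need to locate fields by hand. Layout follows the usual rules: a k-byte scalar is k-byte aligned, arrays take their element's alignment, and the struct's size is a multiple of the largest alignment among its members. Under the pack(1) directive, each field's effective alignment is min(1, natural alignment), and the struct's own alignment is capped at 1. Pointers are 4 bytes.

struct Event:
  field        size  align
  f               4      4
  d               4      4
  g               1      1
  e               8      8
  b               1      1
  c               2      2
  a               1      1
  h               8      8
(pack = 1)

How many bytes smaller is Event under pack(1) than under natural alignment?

11

natural layout:
  @0: f [4B, align 4] → 4
  @4: d [4B, align 4] → 8
  @8: g [1B, align 1] → 9
  +7 pad (align 8)
  @16: e [8B, align 8] → 24
  @24: b [1B, align 1] → 25
  +1 pad (align 2)
  @26: c [2B, align 2] → 28
  @28: a [1B, align 1] → 29
  +3 pad (align 8)
  @32: h [8B, align 8] → 40
  size 40, align 8
packed(1) layout:
  @0: f [4B, align 1] → 4
  @4: d [4B, align 1] → 8
  @8: g [1B, align 1] → 9
  @9: e [8B, align 1] → 17
  @17: b [1B, align 1] → 18
  @18: c [2B, align 1] → 20
  @20: a [1B, align 1] → 21
  @21: h [8B, align 1] → 29
  size 29, align 1
40 − 29 = 11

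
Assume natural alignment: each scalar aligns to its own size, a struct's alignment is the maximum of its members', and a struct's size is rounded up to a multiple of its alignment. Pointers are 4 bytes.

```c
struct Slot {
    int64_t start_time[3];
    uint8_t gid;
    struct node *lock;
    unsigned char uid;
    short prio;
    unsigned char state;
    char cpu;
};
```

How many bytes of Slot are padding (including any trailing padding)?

0..24  start_time  (24B, 8-aligned)
24..25  gid  (1B, 1-aligned)
25..28  -- padding (3B)
28..32  lock  (4B, 4-aligned)
32..33  uid  (1B, 1-aligned)
33..34  -- padding (1B)
34..36  prio  (2B, 2-aligned)
36..37  state  (1B, 1-aligned)
37..38  cpu  (1B, 1-aligned)
38..40  -- tail padding (2B)
sizeof = 40, alignof = 8
data bytes 34, size 40 → padding 6

6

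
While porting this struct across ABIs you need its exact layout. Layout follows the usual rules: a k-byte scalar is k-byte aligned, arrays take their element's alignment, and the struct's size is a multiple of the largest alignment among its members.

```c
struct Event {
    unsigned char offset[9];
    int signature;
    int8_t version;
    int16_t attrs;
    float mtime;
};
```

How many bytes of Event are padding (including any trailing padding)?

4

offset at 0 (size 9, align 1) → ends 9
pad 3 to align 4 for signature
signature at 12 (size 4, align 4) → ends 16
version at 16 (size 1, align 1) → ends 17
pad 1 to align 2 for attrs
attrs at 18 (size 2, align 2) → ends 20
mtime at 20 (size 4, align 4) → ends 24
total 24 bytes, alignment 4
data bytes 20, size 24 → padding 4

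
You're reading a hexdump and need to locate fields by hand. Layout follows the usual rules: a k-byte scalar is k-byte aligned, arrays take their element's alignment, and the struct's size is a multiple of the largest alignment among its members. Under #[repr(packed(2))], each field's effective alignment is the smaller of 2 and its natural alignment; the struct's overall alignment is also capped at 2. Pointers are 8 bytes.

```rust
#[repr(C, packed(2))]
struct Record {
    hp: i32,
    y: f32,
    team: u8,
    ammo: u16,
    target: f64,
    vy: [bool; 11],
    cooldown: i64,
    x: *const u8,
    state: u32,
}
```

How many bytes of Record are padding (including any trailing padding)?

0..4  hp  (4B, 2-aligned)
4..8  y  (4B, 2-aligned)
8..9  team  (1B, 1-aligned)
9..10  -- padding (1B)
10..12  ammo  (2B, 2-aligned)
12..20  target  (8B, 2-aligned)
20..31  vy  (11B, 1-aligned)
31..32  -- padding (1B)
32..40  cooldown  (8B, 2-aligned)
40..48  x  (8B, 2-aligned)
48..52  state  (4B, 2-aligned)
sizeof = 52, alignof = 2
data bytes 50, size 52 → padding 2

2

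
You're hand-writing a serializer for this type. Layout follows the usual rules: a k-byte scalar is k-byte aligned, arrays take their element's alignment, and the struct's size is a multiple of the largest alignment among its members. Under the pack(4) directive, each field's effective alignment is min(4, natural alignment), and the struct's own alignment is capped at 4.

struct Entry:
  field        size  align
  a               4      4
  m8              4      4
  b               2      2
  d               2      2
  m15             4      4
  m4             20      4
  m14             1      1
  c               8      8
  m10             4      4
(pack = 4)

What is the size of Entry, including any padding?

@0: a [4B, align 4] → 4
@4: m8 [4B, align 4] → 8
@8: b [2B, align 2] → 10
@10: d [2B, align 2] → 12
@12: m15 [4B, align 4] → 16
@16: m4 [20B, align 4] → 36
@36: m14 [1B, align 1] → 37
+3 pad (align 4)
@40: c [8B, align 4] → 48
@48: m10 [4B, align 4] → 52
size 52, align 4

52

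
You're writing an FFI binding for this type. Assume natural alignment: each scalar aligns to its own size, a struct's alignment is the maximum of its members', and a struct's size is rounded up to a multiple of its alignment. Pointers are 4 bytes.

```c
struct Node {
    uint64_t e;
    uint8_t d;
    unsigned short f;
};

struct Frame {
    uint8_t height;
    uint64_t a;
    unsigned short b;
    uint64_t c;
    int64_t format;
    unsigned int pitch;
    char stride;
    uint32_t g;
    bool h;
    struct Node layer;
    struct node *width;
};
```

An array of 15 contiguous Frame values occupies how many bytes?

1200

Node: 0..8  e  (8B, 8-aligned); 8..9  d  (1B, 1-aligned); 9..10  -- padding (1B); 10..12  f  (2B, 2-aligned); 12..16  -- tail padding (4B); sizeof = 16, alignof = 8
0..1  height  (1B, 1-aligned)
1..8  -- padding (7B)
8..16  a  (8B, 8-aligned)
16..18  b  (2B, 2-aligned)
18..24  -- padding (6B)
24..32  c  (8B, 8-aligned)
32..40  format  (8B, 8-aligned)
40..44  pitch  (4B, 4-aligned)
44..45  stride  (1B, 1-aligned)
45..48  -- padding (3B)
48..52  g  (4B, 4-aligned)
52..53  h  (1B, 1-aligned)
53..56  -- padding (3B)
56..72  layer  (16B, 8-aligned)
72..76  width  (4B, 4-aligned)
76..80  -- tail padding (4B)
sizeof = 80, alignof = 8
array of 15: 15 × 80 = 1200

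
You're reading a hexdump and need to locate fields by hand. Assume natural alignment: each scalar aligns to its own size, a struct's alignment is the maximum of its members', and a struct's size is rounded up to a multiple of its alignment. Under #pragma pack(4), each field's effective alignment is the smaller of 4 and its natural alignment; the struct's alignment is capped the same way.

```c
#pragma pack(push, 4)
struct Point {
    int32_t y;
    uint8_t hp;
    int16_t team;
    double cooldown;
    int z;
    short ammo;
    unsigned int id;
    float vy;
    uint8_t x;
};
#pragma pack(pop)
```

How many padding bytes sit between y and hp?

0..4  y  (4B, 4-aligned)
4..5  hp  (1B, 1-aligned)

0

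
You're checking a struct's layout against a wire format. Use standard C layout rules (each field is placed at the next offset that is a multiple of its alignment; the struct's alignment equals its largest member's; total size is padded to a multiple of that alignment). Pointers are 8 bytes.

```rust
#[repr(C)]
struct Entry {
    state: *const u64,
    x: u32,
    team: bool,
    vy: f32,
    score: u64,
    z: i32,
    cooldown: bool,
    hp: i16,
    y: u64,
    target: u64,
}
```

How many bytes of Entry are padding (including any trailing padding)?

0..8  state  (8B, 8-aligned)
8..12  x  (4B, 4-aligned)
12..13  team  (1B, 1-aligned)
13..16  -- padding (3B)
16..20  vy  (4B, 4-aligned)
20..24  -- padding (4B)
24..32  score  (8B, 8-aligned)
32..36  z  (4B, 4-aligned)
36..37  cooldown  (1B, 1-aligned)
37..38  -- padding (1B)
38..40  hp  (2B, 2-aligned)
40..48  y  (8B, 8-aligned)
48..56  target  (8B, 8-aligned)
sizeof = 56, alignof = 8
data bytes 48, size 56 → padding 8

8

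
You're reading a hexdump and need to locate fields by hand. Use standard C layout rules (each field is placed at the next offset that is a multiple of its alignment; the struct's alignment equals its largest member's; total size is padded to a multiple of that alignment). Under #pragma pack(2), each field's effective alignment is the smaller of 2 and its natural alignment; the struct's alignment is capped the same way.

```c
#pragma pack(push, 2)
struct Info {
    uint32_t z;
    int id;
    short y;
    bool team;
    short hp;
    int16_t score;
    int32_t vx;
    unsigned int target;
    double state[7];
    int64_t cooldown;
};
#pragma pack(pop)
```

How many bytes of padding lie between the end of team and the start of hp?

0..4  z  (4B, 2-aligned)
4..8  id  (4B, 2-aligned)
8..10  y  (2B, 2-aligned)
10..11  team  (1B, 1-aligned)
11..12  -- padding (1B)
12..14  hp  (2B, 2-aligned)

1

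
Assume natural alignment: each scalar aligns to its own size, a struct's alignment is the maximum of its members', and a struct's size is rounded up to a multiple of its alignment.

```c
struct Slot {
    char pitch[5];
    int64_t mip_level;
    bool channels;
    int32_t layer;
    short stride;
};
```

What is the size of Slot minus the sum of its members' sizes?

pitch at 0 (size 5, align 1) → ends 5
pad 3 to align 8 for mip_level
mip_level at 8 (size 8, align 8) → ends 16
channels at 16 (size 1, align 1) → ends 17
pad 3 to align 4 for layer
layer at 20 (size 4, align 4) → ends 24
stride at 24 (size 2, align 2) → ends 26
tail pad 6 to reach multiple of 8
total 32 bytes, alignment 8
data bytes 20, size 32 → padding 12

12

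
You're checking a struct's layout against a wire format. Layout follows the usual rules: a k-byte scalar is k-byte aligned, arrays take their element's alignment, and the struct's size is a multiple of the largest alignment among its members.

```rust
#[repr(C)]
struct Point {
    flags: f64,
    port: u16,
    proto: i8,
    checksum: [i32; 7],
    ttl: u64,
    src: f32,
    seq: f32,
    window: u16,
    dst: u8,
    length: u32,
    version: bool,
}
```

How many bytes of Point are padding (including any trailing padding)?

9

0..8  flags  (8B, 8-aligned)
8..10  port  (2B, 2-aligned)
10..11  proto  (1B, 1-aligned)
11..12  -- padding (1B)
12..40  checksum  (28B, 4-aligned)
40..48  ttl  (8B, 8-aligned)
48..52  src  (4B, 4-aligned)
52..56  seq  (4B, 4-aligned)
56..58  window  (2B, 2-aligned)
58..59  dst  (1B, 1-aligned)
59..60  -- padding (1B)
60..64  length  (4B, 4-aligned)
64..65  version  (1B, 1-aligned)
65..72  -- tail padding (7B)
sizeof = 72, alignof = 8
data bytes 63, size 72 → padding 9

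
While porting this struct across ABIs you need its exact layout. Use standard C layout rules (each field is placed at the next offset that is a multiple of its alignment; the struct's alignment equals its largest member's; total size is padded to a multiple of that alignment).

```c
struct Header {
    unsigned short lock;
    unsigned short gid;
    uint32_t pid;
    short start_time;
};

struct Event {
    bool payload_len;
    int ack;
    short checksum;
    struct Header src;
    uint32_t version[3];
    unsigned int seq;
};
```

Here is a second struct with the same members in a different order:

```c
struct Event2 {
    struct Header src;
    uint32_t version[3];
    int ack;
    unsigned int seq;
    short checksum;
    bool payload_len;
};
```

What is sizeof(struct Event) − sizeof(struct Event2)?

4

Header: lock at 0 (size 2, align 2) → ends 2; gid at 2 (size 2, align 2) → ends 4; pid at 4 (size 4, align 4) → ends 8; start_time at 8 (size 2, align 2) → ends 10; tail pad 2 to reach multiple of 4; total 12 bytes, alignment 4
payload_len at 0 (size 1, align 1) → ends 1
pad 3 to align 4 for ack
ack at 4 (size 4, align 4) → ends 8
checksum at 8 (size 2, align 2) → ends 10
pad 2 to align 4 for src
src at 12 (size 12, align 4) → ends 24
version at 24 (size 12, align 4) → ends 36
seq at 36 (size 4, align 4) → ends 40
total 40 bytes, alignment 4
— Event2 —
src at 0 (size 12, align 4) → ends 12
version at 12 (size 12, align 4) → ends 24
ack at 24 (size 4, align 4) → ends 28
seq at 28 (size 4, align 4) → ends 32
checksum at 32 (size 2, align 2) → ends 34
payload_len at 34 (size 1, align 1) → ends 35
tail pad 1 to reach multiple of 4
total 36 bytes, alignment 4
40 − 36 = 4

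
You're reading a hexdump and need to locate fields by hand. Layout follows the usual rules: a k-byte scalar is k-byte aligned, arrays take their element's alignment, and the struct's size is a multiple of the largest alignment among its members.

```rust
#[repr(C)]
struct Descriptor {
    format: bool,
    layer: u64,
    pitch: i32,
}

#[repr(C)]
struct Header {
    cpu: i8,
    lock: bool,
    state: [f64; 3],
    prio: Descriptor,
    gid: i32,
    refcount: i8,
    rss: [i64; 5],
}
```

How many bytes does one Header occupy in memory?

Descriptor: @0: format [1B, align 1] → 1; +7 pad (align 8); @8: layer [8B, align 8] → 16; @16: pitch [4B, align 4] → 20; +4 tail pad (align 8); size 24, align 8
@0: cpu [1B, align 1] → 1
@1: lock [1B, align 1] → 2
+6 pad (align 8)
@8: state [24B, align 8] → 32
@32: prio [24B, align 8] → 56
@56: gid [4B, align 4] → 60
@60: refcount [1B, align 1] → 61
+3 pad (align 8)
@64: rss [40B, align 8] → 104
size 104, align 8

104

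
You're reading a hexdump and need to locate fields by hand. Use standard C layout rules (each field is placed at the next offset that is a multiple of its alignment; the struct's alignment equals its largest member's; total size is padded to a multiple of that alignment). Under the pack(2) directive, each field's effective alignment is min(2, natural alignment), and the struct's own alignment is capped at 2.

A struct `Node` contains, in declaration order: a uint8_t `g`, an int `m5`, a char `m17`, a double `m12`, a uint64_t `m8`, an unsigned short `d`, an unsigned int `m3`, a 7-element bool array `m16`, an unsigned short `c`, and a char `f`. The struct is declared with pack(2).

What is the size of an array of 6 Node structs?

0..1  g  (1B, 1-aligned)
1..2  -- padding (1B)
2..6  m5  (4B, 2-aligned)
6..7  m17  (1B, 1-aligned)
7..8  -- padding (1B)
8..16  m12  (8B, 2-aligned)
16..24  m8  (8B, 2-aligned)
24..26  d  (2B, 2-aligned)
26..30  m3  (4B, 2-aligned)
30..37  m16  (7B, 1-aligned)
37..38  -- padding (1B)
38..40  c  (2B, 2-aligned)
40..41  f  (1B, 1-aligned)
41..42  -- tail padding (1B)
sizeof = 42, alignof = 2
array of 6: 6 × 42 = 252

252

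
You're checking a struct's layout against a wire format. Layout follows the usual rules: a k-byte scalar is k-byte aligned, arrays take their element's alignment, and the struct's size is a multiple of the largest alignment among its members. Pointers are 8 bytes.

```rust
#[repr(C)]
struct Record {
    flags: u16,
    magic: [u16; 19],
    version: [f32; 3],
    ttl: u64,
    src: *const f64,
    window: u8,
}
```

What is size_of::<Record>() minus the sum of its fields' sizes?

11

0..2  flags  (2B, 2-aligned)
2..40  magic  (38B, 2-aligned)
40..52  version  (12B, 4-aligned)
52..56  -- padding (4B)
56..64  ttl  (8B, 8-aligned)
64..72  src  (8B, 8-aligned)
72..73  window  (1B, 1-aligned)
73..80  -- tail padding (7B)
sizeof = 80, alignof = 8
data bytes 69, size 80 → padding 11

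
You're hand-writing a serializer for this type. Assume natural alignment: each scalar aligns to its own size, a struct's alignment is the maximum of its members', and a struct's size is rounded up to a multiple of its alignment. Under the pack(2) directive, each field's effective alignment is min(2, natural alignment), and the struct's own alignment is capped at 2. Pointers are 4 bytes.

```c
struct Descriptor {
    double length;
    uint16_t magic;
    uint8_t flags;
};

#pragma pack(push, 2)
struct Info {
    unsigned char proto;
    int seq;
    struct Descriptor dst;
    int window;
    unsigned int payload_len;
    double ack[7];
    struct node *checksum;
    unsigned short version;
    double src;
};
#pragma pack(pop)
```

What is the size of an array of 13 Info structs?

Descriptor: length at 0 (size 8, align 8) → ends 8; magic at 8 (size 2, align 2) → ends 10; flags at 10 (size 1, align 1) → ends 11; tail pad 5 to reach multiple of 8; total 16 bytes, alignment 8
proto at 0 (size 1, align 1) → ends 1
pad 1 to align 2 for seq
seq at 2 (size 4, align 2) → ends 6
dst at 6 (size 16, align 2) → ends 22
window at 22 (size 4, align 2) → ends 26
payload_len at 26 (size 4, align 2) → ends 30
ack at 30 (size 56, align 2) → ends 86
checksum at 86 (size 4, align 2) → ends 90
version at 90 (size 2, align 2) → ends 92
src at 92 (size 8, align 2) → ends 100
total 100 bytes, alignment 2
array of 13: 13 × 100 = 1300

1300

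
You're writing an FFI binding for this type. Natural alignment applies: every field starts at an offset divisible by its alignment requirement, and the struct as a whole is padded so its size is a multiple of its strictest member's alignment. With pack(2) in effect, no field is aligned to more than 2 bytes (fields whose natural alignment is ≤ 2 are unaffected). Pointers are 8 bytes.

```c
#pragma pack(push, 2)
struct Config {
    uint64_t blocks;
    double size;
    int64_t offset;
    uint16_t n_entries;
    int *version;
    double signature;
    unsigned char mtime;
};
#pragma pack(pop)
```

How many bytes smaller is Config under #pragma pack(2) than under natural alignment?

12

natural layout:
  0..8  blocks  (8B, 8-aligned)
  8..16  size  (8B, 8-aligned)
  16..24  offset  (8B, 8-aligned)
  24..26  n_entries  (2B, 2-aligned)
  26..32  -- padding (6B)
  32..40  version  (8B, 8-aligned)
  40..48  signature  (8B, 8-aligned)
  48..49  mtime  (1B, 1-aligned)
  49..56  -- tail padding (7B)
  sizeof = 56, alignof = 8
packed(2) layout:
  0..8  blocks  (8B, 2-aligned)
  8..16  size  (8B, 2-aligned)
  16..24  offset  (8B, 2-aligned)
  24..26  n_entries  (2B, 2-aligned)
  26..34  version  (8B, 2-aligned)
  34..42  signature  (8B, 2-aligned)
  42..43  mtime  (1B, 1-aligned)
  43..44  -- tail padding (1B)
  sizeof = 44, alignof = 2
56 − 44 = 12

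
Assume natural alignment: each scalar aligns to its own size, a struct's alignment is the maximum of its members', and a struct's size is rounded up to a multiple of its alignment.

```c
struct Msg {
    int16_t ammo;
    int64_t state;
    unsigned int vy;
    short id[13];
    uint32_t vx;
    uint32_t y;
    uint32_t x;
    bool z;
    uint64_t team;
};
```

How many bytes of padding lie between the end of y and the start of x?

ammo at 0 (size 2, align 2) → ends 2
pad 6 to align 8 for state
state at 8 (size 8, align 8) → ends 16
vy at 16 (size 4, align 4) → ends 20
id at 20 (size 26, align 2) → ends 46
pad 2 to align 4 for vx
vx at 48 (size 4, align 4) → ends 52
y at 52 (size 4, align 4) → ends 56
x at 56 (size 4, align 4) → ends 60

0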